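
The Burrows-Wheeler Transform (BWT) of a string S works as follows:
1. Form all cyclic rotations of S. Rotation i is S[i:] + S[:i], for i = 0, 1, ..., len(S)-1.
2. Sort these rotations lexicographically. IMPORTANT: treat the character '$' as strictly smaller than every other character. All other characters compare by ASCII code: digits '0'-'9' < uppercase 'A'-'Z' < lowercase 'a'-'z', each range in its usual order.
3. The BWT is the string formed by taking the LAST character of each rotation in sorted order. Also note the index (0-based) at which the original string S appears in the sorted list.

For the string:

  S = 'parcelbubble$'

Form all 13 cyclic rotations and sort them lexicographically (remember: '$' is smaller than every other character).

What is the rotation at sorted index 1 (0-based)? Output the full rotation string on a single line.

Answer: arcelbubble$p

Derivation:
All 13 rotations (rotation i = S[i:]+S[:i]):
  rot[0] = parcelbubble$
  rot[1] = arcelbubble$p
  rot[2] = rcelbubble$pa
  rot[3] = celbubble$par
  rot[4] = elbubble$parc
  rot[5] = lbubble$parce
  rot[6] = bubble$parcel
  rot[7] = ubble$parcelb
  rot[8] = bble$parcelbu
  rot[9] = ble$parcelbub
  rot[10] = le$parcelbubb
  rot[11] = e$parcelbubbl
  rot[12] = $parcelbubble
Sorted (with $ < everything):
  sorted[0] = $parcelbubble
  sorted[1] = arcelbubble$p
  sorted[2] = bble$parcelbu
  sorted[3] = ble$parcelbub
  sorted[4] = bubble$parcel
  sorted[5] = celbubble$par
  sorted[6] = e$parcelbubbl
  sorted[7] = elbubble$parc
  sorted[8] = lbubble$parce
  sorted[9] = le$parcelbubb
  sorted[10] = parcelbubble$
  sorted[11] = rcelbubble$pa
  sorted[12] = ubble$parcelb
sorted[1] = arcelbubble$p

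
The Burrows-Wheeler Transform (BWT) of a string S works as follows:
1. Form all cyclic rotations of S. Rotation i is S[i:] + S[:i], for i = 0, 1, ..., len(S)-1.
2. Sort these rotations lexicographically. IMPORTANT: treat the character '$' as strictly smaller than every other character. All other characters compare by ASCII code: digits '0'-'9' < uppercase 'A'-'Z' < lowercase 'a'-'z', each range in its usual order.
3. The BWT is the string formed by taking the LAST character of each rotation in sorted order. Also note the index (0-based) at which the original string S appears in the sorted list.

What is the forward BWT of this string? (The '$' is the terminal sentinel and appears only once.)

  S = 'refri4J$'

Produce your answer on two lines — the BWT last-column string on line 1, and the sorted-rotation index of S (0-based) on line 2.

All 8 rotations (rotation i = S[i:]+S[:i]):
  rot[0] = refri4J$
  rot[1] = efri4J$r
  rot[2] = fri4J$re
  rot[3] = ri4J$ref
  rot[4] = i4J$refr
  rot[5] = 4J$refri
  rot[6] = J$refri4
  rot[7] = $refri4J
Sorted (with $ < everything):
  sorted[0] = $refri4J  (last char: 'J')
  sorted[1] = 4J$refri  (last char: 'i')
  sorted[2] = J$refri4  (last char: '4')
  sorted[3] = efri4J$r  (last char: 'r')
  sorted[4] = fri4J$re  (last char: 'e')
  sorted[5] = i4J$refr  (last char: 'r')
  sorted[6] = refri4J$  (last char: '$')
  sorted[7] = ri4J$ref  (last char: 'f')
Last column: Ji4rer$f
Original string S is at sorted index 6

Answer: Ji4rer$f
6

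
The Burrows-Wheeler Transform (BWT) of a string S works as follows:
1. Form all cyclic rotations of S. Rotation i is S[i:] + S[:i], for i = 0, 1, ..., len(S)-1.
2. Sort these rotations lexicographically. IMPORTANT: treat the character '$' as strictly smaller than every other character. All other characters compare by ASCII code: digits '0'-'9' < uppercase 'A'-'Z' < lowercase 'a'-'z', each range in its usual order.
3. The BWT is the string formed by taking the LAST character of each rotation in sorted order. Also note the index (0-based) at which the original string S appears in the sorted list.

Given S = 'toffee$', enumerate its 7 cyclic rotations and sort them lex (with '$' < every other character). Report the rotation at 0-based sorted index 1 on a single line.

All 7 rotations (rotation i = S[i:]+S[:i]):
  rot[0] = toffee$
  rot[1] = offee$t
  rot[2] = ffee$to
  rot[3] = fee$tof
  rot[4] = ee$toff
  rot[5] = e$toffe
  rot[6] = $toffee
Sorted (with $ < everything):
  sorted[0] = $toffee
  sorted[1] = e$toffe
  sorted[2] = ee$toff
  sorted[3] = fee$tof
  sorted[4] = ffee$to
  sorted[5] = offee$t
  sorted[6] = toffee$
sorted[1] = e$toffe

Answer: e$toffe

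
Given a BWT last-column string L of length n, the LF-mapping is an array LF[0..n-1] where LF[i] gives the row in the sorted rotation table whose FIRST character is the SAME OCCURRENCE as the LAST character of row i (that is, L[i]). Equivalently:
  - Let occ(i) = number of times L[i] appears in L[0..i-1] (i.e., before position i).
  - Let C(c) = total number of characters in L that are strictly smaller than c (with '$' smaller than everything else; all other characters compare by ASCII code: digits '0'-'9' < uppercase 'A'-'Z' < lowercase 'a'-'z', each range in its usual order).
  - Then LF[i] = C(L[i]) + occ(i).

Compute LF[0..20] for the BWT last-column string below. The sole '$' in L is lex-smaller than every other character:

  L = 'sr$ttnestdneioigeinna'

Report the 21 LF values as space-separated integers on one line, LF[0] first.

Char counts: '$':1, 'a':1, 'd':1, 'e':3, 'g':1, 'i':3, 'n':4, 'o':1, 'r':1, 's':2, 't':3
C (first-col start): C('$')=0, C('a')=1, C('d')=2, C('e')=3, C('g')=6, C('i')=7, C('n')=10, C('o')=14, C('r')=15, C('s')=16, C('t')=18
L[0]='s': occ=0, LF[0]=C('s')+0=16+0=16
L[1]='r': occ=0, LF[1]=C('r')+0=15+0=15
L[2]='$': occ=0, LF[2]=C('$')+0=0+0=0
L[3]='t': occ=0, LF[3]=C('t')+0=18+0=18
L[4]='t': occ=1, LF[4]=C('t')+1=18+1=19
L[5]='n': occ=0, LF[5]=C('n')+0=10+0=10
L[6]='e': occ=0, LF[6]=C('e')+0=3+0=3
L[7]='s': occ=1, LF[7]=C('s')+1=16+1=17
L[8]='t': occ=2, LF[8]=C('t')+2=18+2=20
L[9]='d': occ=0, LF[9]=C('d')+0=2+0=2
L[10]='n': occ=1, LF[10]=C('n')+1=10+1=11
L[11]='e': occ=1, LF[11]=C('e')+1=3+1=4
L[12]='i': occ=0, LF[12]=C('i')+0=7+0=7
L[13]='o': occ=0, LF[13]=C('o')+0=14+0=14
L[14]='i': occ=1, LF[14]=C('i')+1=7+1=8
L[15]='g': occ=0, LF[15]=C('g')+0=6+0=6
L[16]='e': occ=2, LF[16]=C('e')+2=3+2=5
L[17]='i': occ=2, LF[17]=C('i')+2=7+2=9
L[18]='n': occ=2, LF[18]=C('n')+2=10+2=12
L[19]='n': occ=3, LF[19]=C('n')+3=10+3=13
L[20]='a': occ=0, LF[20]=C('a')+0=1+0=1

Answer: 16 15 0 18 19 10 3 17 20 2 11 4 7 14 8 6 5 9 12 13 1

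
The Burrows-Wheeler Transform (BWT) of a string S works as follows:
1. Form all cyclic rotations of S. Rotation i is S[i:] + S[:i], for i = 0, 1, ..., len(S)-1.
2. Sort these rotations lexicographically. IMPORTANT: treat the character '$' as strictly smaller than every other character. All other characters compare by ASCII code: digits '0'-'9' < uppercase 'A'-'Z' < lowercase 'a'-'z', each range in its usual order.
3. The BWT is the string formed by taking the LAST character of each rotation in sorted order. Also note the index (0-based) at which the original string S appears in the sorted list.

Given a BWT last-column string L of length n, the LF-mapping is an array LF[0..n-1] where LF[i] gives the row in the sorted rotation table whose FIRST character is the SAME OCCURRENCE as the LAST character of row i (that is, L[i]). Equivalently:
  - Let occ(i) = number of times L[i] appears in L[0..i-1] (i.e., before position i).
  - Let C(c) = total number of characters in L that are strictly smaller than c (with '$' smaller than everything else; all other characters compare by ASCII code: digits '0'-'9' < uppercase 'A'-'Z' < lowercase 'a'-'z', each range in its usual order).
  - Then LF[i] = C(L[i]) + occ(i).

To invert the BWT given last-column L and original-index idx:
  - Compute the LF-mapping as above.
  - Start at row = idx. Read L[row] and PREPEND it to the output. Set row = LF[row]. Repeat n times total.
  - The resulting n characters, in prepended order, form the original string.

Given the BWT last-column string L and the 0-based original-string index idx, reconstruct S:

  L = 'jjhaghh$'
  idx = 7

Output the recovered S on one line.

Answer: jahghhj$

Derivation:
LF mapping: 6 7 3 1 2 4 5 0
Walk LF starting at row 7, prepending L[row]:
  step 1: row=7, L[7]='$', prepend. Next row=LF[7]=0
  step 2: row=0, L[0]='j', prepend. Next row=LF[0]=6
  step 3: row=6, L[6]='h', prepend. Next row=LF[6]=5
  step 4: row=5, L[5]='h', prepend. Next row=LF[5]=4
  step 5: row=4, L[4]='g', prepend. Next row=LF[4]=2
  step 6: row=2, L[2]='h', prepend. Next row=LF[2]=3
  step 7: row=3, L[3]='a', prepend. Next row=LF[3]=1
  step 8: row=1, L[1]='j', prepend. Next row=LF[1]=7
Reversed output: jahghhj$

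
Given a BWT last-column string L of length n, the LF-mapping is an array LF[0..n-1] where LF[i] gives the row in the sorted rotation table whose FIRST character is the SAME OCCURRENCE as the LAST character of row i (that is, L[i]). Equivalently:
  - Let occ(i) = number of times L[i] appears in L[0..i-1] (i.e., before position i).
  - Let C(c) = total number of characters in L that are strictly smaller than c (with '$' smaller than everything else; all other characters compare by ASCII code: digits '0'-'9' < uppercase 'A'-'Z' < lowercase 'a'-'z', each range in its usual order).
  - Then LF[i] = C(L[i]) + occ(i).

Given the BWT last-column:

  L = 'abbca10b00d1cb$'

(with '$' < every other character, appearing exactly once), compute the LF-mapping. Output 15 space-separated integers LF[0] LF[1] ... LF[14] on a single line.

Answer: 6 8 9 12 7 4 1 10 2 3 14 5 13 11 0

Derivation:
Char counts: '$':1, '0':3, '1':2, 'a':2, 'b':4, 'c':2, 'd':1
C (first-col start): C('$')=0, C('0')=1, C('1')=4, C('a')=6, C('b')=8, C('c')=12, C('d')=14
L[0]='a': occ=0, LF[0]=C('a')+0=6+0=6
L[1]='b': occ=0, LF[1]=C('b')+0=8+0=8
L[2]='b': occ=1, LF[2]=C('b')+1=8+1=9
L[3]='c': occ=0, LF[3]=C('c')+0=12+0=12
L[4]='a': occ=1, LF[4]=C('a')+1=6+1=7
L[5]='1': occ=0, LF[5]=C('1')+0=4+0=4
L[6]='0': occ=0, LF[6]=C('0')+0=1+0=1
L[7]='b': occ=2, LF[7]=C('b')+2=8+2=10
L[8]='0': occ=1, LF[8]=C('0')+1=1+1=2
L[9]='0': occ=2, LF[9]=C('0')+2=1+2=3
L[10]='d': occ=0, LF[10]=C('d')+0=14+0=14
L[11]='1': occ=1, LF[11]=C('1')+1=4+1=5
L[12]='c': occ=1, LF[12]=C('c')+1=12+1=13
L[13]='b': occ=3, LF[13]=C('b')+3=8+3=11
L[14]='$': occ=0, LF[14]=C('$')+0=0+0=0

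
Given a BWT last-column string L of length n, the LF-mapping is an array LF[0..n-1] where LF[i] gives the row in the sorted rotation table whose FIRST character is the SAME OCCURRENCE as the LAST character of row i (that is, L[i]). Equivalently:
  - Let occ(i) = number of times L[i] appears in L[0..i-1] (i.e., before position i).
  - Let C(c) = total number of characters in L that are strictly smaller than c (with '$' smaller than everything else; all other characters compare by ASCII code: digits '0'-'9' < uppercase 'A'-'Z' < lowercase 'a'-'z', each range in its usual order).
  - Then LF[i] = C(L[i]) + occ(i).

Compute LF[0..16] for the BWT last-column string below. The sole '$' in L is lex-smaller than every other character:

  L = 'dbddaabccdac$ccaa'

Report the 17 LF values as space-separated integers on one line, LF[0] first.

Char counts: '$':1, 'a':5, 'b':2, 'c':5, 'd':4
C (first-col start): C('$')=0, C('a')=1, C('b')=6, C('c')=8, C('d')=13
L[0]='d': occ=0, LF[0]=C('d')+0=13+0=13
L[1]='b': occ=0, LF[1]=C('b')+0=6+0=6
L[2]='d': occ=1, LF[2]=C('d')+1=13+1=14
L[3]='d': occ=2, LF[3]=C('d')+2=13+2=15
L[4]='a': occ=0, LF[4]=C('a')+0=1+0=1
L[5]='a': occ=1, LF[5]=C('a')+1=1+1=2
L[6]='b': occ=1, LF[6]=C('b')+1=6+1=7
L[7]='c': occ=0, LF[7]=C('c')+0=8+0=8
L[8]='c': occ=1, LF[8]=C('c')+1=8+1=9
L[9]='d': occ=3, LF[9]=C('d')+3=13+3=16
L[10]='a': occ=2, LF[10]=C('a')+2=1+2=3
L[11]='c': occ=2, LF[11]=C('c')+2=8+2=10
L[12]='$': occ=0, LF[12]=C('$')+0=0+0=0
L[13]='c': occ=3, LF[13]=C('c')+3=8+3=11
L[14]='c': occ=4, LF[14]=C('c')+4=8+4=12
L[15]='a': occ=3, LF[15]=C('a')+3=1+3=4
L[16]='a': occ=4, LF[16]=C('a')+4=1+4=5

Answer: 13 6 14 15 1 2 7 8 9 16 3 10 0 11 12 4 5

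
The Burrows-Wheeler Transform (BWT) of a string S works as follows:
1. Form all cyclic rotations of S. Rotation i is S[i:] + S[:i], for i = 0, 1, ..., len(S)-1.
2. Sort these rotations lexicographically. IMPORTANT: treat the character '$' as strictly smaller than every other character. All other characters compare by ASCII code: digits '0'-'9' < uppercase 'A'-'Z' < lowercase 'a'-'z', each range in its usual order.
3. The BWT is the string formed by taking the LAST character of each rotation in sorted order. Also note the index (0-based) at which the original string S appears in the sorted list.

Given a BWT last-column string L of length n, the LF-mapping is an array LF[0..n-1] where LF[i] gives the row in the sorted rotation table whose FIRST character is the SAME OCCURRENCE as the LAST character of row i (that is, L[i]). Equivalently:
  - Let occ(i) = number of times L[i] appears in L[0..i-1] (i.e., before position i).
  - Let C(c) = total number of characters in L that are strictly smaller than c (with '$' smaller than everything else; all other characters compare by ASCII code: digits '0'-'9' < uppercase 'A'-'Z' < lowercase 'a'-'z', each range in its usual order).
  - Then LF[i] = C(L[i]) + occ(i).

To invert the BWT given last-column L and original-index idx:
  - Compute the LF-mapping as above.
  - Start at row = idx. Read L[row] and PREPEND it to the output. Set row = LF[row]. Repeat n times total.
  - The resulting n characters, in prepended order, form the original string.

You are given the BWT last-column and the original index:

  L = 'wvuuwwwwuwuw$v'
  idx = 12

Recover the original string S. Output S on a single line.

Answer: wwvuuuwuwvwww$

Derivation:
LF mapping: 7 5 1 2 8 9 10 11 3 12 4 13 0 6
Walk LF starting at row 12, prepending L[row]:
  step 1: row=12, L[12]='$', prepend. Next row=LF[12]=0
  step 2: row=0, L[0]='w', prepend. Next row=LF[0]=7
  step 3: row=7, L[7]='w', prepend. Next row=LF[7]=11
  step 4: row=11, L[11]='w', prepend. Next row=LF[11]=13
  step 5: row=13, L[13]='v', prepend. Next row=LF[13]=6
  step 6: row=6, L[6]='w', prepend. Next row=LF[6]=10
  step 7: row=10, L[10]='u', prepend. Next row=LF[10]=4
  step 8: row=4, L[4]='w', prepend. Next row=LF[4]=8
  step 9: row=8, L[8]='u', prepend. Next row=LF[8]=3
  step 10: row=3, L[3]='u', prepend. Next row=LF[3]=2
  step 11: row=2, L[2]='u', prepend. Next row=LF[2]=1
  step 12: row=1, L[1]='v', prepend. Next row=LF[1]=5
  step 13: row=5, L[5]='w', prepend. Next row=LF[5]=9
  step 14: row=9, L[9]='w', prepend. Next row=LF[9]=12
Reversed output: wwvuuuwuwvwww$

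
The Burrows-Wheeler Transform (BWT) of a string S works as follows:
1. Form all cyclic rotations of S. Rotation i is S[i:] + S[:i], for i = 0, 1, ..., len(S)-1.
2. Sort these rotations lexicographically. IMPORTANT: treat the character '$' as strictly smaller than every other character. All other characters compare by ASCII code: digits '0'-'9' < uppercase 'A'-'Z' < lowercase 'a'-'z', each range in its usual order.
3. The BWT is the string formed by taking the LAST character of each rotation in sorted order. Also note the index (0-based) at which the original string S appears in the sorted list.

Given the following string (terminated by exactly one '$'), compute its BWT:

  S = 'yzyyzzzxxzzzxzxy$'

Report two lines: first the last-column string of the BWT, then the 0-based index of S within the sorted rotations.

All 17 rotations (rotation i = S[i:]+S[:i]):
  rot[0] = yzyyzzzxxzzzxzxy$
  rot[1] = zyyzzzxxzzzxzxy$y
  rot[2] = yyzzzxxzzzxzxy$yz
  rot[3] = yzzzxxzzzxzxy$yzy
  rot[4] = zzzxxzzzxzxy$yzyy
  rot[5] = zzxxzzzxzxy$yzyyz
  rot[6] = zxxzzzxzxy$yzyyzz
  rot[7] = xxzzzxzxy$yzyyzzz
  rot[8] = xzzzxzxy$yzyyzzzx
  rot[9] = zzzxzxy$yzyyzzzxx
  rot[10] = zzxzxy$yzyyzzzxxz
  rot[11] = zxzxy$yzyyzzzxxzz
  rot[12] = xzxy$yzyyzzzxxzzz
  rot[13] = zxy$yzyyzzzxxzzzx
  rot[14] = xy$yzyyzzzxxzzzxz
  rot[15] = y$yzyyzzzxxzzzxzx
  rot[16] = $yzyyzzzxxzzzxzxy
Sorted (with $ < everything):
  sorted[0] = $yzyyzzzxxzzzxzxy  (last char: 'y')
  sorted[1] = xxzzzxzxy$yzyyzzz  (last char: 'z')
  sorted[2] = xy$yzyyzzzxxzzzxz  (last char: 'z')
  sorted[3] = xzxy$yzyyzzzxxzzz  (last char: 'z')
  sorted[4] = xzzzxzxy$yzyyzzzx  (last char: 'x')
  sorted[5] = y$yzyyzzzxxzzzxzx  (last char: 'x')
  sorted[6] = yyzzzxxzzzxzxy$yz  (last char: 'z')
  sorted[7] = yzyyzzzxxzzzxzxy$  (last char: '$')
  sorted[8] = yzzzxxzzzxzxy$yzy  (last char: 'y')
  sorted[9] = zxxzzzxzxy$yzyyzz  (last char: 'z')
  sorted[10] = zxy$yzyyzzzxxzzzx  (last char: 'x')
  sorted[11] = zxzxy$yzyyzzzxxzz  (last char: 'z')
  sorted[12] = zyyzzzxxzzzxzxy$y  (last char: 'y')
  sorted[13] = zzxxzzzxzxy$yzyyz  (last char: 'z')
  sorted[14] = zzxzxy$yzyyzzzxxz  (last char: 'z')
  sorted[15] = zzzxxzzzxzxy$yzyy  (last char: 'y')
  sorted[16] = zzzxzxy$yzyyzzzxx  (last char: 'x')
Last column: yzzzxxz$yzxzyzzyx
Original string S is at sorted index 7

Answer: yzzzxxz$yzxzyzzyx
7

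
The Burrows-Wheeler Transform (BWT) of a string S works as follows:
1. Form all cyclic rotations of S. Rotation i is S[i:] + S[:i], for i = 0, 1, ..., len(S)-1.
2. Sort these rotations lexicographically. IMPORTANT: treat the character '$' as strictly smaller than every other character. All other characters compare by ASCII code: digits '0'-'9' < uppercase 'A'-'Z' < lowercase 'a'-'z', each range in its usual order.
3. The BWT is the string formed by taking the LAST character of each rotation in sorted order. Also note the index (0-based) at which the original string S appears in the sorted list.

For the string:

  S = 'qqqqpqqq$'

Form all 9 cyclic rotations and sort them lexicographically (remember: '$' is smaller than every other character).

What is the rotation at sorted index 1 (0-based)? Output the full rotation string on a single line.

Answer: pqqq$qqqq

Derivation:
All 9 rotations (rotation i = S[i:]+S[:i]):
  rot[0] = qqqqpqqq$
  rot[1] = qqqpqqq$q
  rot[2] = qqpqqq$qq
  rot[3] = qpqqq$qqq
  rot[4] = pqqq$qqqq
  rot[5] = qqq$qqqqp
  rot[6] = qq$qqqqpq
  rot[7] = q$qqqqpqq
  rot[8] = $qqqqpqqq
Sorted (with $ < everything):
  sorted[0] = $qqqqpqqq
  sorted[1] = pqqq$qqqq
  sorted[2] = q$qqqqpqq
  sorted[3] = qpqqq$qqq
  sorted[4] = qq$qqqqpq
  sorted[5] = qqpqqq$qq
  sorted[6] = qqq$qqqqp
  sorted[7] = qqqpqqq$q
  sorted[8] = qqqqpqqq$
sorted[1] = pqqq$qqqq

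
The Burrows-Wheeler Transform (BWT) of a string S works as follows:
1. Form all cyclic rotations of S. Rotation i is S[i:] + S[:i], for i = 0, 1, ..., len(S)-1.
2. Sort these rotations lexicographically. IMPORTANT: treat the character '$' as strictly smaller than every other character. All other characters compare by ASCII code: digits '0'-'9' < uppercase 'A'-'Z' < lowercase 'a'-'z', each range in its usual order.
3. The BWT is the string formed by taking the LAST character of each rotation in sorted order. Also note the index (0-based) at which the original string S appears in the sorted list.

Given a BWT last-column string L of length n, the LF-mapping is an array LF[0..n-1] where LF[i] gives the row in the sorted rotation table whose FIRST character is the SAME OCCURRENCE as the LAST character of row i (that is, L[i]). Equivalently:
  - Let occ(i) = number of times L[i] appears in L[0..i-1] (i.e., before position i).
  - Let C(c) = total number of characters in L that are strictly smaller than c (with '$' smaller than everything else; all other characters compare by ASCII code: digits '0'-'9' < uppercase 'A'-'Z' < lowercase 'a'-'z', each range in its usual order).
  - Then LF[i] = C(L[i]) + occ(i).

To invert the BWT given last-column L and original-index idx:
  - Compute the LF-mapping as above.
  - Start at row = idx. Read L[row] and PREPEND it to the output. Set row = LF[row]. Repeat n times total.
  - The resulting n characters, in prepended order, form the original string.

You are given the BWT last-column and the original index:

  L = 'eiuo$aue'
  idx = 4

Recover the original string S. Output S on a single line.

LF mapping: 2 4 6 5 0 1 7 3
Walk LF starting at row 4, prepending L[row]:
  step 1: row=4, L[4]='$', prepend. Next row=LF[4]=0
  step 2: row=0, L[0]='e', prepend. Next row=LF[0]=2
  step 3: row=2, L[2]='u', prepend. Next row=LF[2]=6
  step 4: row=6, L[6]='u', prepend. Next row=LF[6]=7
  step 5: row=7, L[7]='e', prepend. Next row=LF[7]=3
  step 6: row=3, L[3]='o', prepend. Next row=LF[3]=5
  step 7: row=5, L[5]='a', prepend. Next row=LF[5]=1
  step 8: row=1, L[1]='i', prepend. Next row=LF[1]=4
Reversed output: iaoeuue$

Answer: iaoeuue$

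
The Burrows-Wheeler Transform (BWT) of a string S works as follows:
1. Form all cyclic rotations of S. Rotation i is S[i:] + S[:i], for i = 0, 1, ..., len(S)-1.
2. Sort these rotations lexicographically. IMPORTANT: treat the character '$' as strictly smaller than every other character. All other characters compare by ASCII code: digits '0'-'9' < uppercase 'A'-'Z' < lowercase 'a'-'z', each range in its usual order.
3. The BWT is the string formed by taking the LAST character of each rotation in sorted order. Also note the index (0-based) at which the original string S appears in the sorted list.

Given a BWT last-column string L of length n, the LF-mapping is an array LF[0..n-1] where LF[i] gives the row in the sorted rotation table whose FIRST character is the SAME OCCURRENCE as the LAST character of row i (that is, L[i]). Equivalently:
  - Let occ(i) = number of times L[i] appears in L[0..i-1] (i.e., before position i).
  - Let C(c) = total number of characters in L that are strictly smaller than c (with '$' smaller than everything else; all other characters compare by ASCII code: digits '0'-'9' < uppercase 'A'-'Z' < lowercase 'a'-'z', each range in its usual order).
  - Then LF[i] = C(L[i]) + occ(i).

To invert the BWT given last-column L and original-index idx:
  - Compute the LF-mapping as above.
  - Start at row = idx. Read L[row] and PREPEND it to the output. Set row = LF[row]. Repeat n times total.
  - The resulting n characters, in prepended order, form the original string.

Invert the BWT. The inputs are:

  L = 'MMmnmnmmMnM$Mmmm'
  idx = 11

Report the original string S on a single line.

Answer: mnMmnmmMmnMmmMM$

Derivation:
LF mapping: 1 2 6 13 7 14 8 9 3 15 4 0 5 10 11 12
Walk LF starting at row 11, prepending L[row]:
  step 1: row=11, L[11]='$', prepend. Next row=LF[11]=0
  step 2: row=0, L[0]='M', prepend. Next row=LF[0]=1
  step 3: row=1, L[1]='M', prepend. Next row=LF[1]=2
  step 4: row=2, L[2]='m', prepend. Next row=LF[2]=6
  step 5: row=6, L[6]='m', prepend. Next row=LF[6]=8
  step 6: row=8, L[8]='M', prepend. Next row=LF[8]=3
  step 7: row=3, L[3]='n', prepend. Next row=LF[3]=13
  step 8: row=13, L[13]='m', prepend. Next row=LF[13]=10
  step 9: row=10, L[10]='M', prepend. Next row=LF[10]=4
  step 10: row=4, L[4]='m', prepend. Next row=LF[4]=7
  step 11: row=7, L[7]='m', prepend. Next row=LF[7]=9
  step 12: row=9, L[9]='n', prepend. Next row=LF[9]=15
  step 13: row=15, L[15]='m', prepend. Next row=LF[15]=12
  step 14: row=12, L[12]='M', prepend. Next row=LF[12]=5
  step 15: row=5, L[5]='n', prepend. Next row=LF[5]=14
  step 16: row=14, L[14]='m', prepend. Next row=LF[14]=11
Reversed output: mnMmnmmMmnMmmMM$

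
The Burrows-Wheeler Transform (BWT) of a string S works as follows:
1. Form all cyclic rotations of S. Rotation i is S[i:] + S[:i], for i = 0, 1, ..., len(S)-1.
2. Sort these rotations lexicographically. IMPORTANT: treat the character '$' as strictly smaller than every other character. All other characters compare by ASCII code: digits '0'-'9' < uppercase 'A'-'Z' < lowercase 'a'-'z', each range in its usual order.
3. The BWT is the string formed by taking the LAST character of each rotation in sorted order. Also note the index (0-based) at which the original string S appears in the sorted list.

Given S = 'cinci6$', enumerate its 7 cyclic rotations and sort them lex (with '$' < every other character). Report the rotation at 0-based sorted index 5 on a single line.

Answer: inci6$c

Derivation:
All 7 rotations (rotation i = S[i:]+S[:i]):
  rot[0] = cinci6$
  rot[1] = inci6$c
  rot[2] = nci6$ci
  rot[3] = ci6$cin
  rot[4] = i6$cinc
  rot[5] = 6$cinci
  rot[6] = $cinci6
Sorted (with $ < everything):
  sorted[0] = $cinci6
  sorted[1] = 6$cinci
  sorted[2] = ci6$cin
  sorted[3] = cinci6$
  sorted[4] = i6$cinc
  sorted[5] = inci6$c
  sorted[6] = nci6$ci
sorted[5] = inci6$c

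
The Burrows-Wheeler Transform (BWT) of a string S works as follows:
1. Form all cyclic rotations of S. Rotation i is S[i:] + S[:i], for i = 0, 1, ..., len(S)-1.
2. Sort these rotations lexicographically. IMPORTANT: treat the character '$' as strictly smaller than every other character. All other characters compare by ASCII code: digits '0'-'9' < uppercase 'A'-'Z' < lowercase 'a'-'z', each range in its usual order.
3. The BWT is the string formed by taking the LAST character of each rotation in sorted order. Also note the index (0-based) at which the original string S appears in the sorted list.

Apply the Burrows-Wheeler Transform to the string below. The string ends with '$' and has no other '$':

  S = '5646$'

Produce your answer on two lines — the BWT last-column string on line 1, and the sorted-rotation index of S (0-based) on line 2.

All 5 rotations (rotation i = S[i:]+S[:i]):
  rot[0] = 5646$
  rot[1] = 646$5
  rot[2] = 46$56
  rot[3] = 6$564
  rot[4] = $5646
Sorted (with $ < everything):
  sorted[0] = $5646  (last char: '6')
  sorted[1] = 46$56  (last char: '6')
  sorted[2] = 5646$  (last char: '$')
  sorted[3] = 6$564  (last char: '4')
  sorted[4] = 646$5  (last char: '5')
Last column: 66$45
Original string S is at sorted index 2

Answer: 66$45
2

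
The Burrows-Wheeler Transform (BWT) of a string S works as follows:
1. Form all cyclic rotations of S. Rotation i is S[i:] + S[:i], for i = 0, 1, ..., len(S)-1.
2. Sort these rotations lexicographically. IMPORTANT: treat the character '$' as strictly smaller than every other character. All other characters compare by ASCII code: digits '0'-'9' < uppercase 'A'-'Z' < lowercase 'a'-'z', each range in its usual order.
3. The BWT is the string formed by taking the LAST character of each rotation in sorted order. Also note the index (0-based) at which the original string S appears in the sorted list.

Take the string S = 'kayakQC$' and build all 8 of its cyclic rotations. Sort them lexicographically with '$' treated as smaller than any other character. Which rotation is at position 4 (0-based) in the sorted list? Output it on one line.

All 8 rotations (rotation i = S[i:]+S[:i]):
  rot[0] = kayakQC$
  rot[1] = ayakQC$k
  rot[2] = yakQC$ka
  rot[3] = akQC$kay
  rot[4] = kQC$kaya
  rot[5] = QC$kayak
  rot[6] = C$kayakQ
  rot[7] = $kayakQC
Sorted (with $ < everything):
  sorted[0] = $kayakQC
  sorted[1] = C$kayakQ
  sorted[2] = QC$kayak
  sorted[3] = akQC$kay
  sorted[4] = ayakQC$k
  sorted[5] = kQC$kaya
  sorted[6] = kayakQC$
  sorted[7] = yakQC$ka
sorted[4] = ayakQC$k

Answer: ayakQC$k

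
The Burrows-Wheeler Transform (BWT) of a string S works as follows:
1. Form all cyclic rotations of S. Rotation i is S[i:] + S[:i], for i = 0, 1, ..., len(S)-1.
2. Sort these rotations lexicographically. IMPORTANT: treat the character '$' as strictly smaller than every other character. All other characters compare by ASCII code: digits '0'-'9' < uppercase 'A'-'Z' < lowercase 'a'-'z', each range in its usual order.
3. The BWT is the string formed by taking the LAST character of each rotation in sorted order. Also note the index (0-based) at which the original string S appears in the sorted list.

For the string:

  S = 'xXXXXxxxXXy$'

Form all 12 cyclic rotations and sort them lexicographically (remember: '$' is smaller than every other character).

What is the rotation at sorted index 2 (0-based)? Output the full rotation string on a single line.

Answer: XXXxxxXXy$xX

Derivation:
All 12 rotations (rotation i = S[i:]+S[:i]):
  rot[0] = xXXXXxxxXXy$
  rot[1] = XXXXxxxXXy$x
  rot[2] = XXXxxxXXy$xX
  rot[3] = XXxxxXXy$xXX
  rot[4] = XxxxXXy$xXXX
  rot[5] = xxxXXy$xXXXX
  rot[6] = xxXXy$xXXXXx
  rot[7] = xXXy$xXXXXxx
  rot[8] = XXy$xXXXXxxx
  rot[9] = Xy$xXXXXxxxX
  rot[10] = y$xXXXXxxxXX
  rot[11] = $xXXXXxxxXXy
Sorted (with $ < everything):
  sorted[0] = $xXXXXxxxXXy
  sorted[1] = XXXXxxxXXy$x
  sorted[2] = XXXxxxXXy$xX
  sorted[3] = XXxxxXXy$xXX
  sorted[4] = XXy$xXXXXxxx
  sorted[5] = XxxxXXy$xXXX
  sorted[6] = Xy$xXXXXxxxX
  sorted[7] = xXXXXxxxXXy$
  sorted[8] = xXXy$xXXXXxx
  sorted[9] = xxXXy$xXXXXx
  sorted[10] = xxxXXy$xXXXX
  sorted[11] = y$xXXXXxxxXX
sorted[2] = XXXxxxXXy$xX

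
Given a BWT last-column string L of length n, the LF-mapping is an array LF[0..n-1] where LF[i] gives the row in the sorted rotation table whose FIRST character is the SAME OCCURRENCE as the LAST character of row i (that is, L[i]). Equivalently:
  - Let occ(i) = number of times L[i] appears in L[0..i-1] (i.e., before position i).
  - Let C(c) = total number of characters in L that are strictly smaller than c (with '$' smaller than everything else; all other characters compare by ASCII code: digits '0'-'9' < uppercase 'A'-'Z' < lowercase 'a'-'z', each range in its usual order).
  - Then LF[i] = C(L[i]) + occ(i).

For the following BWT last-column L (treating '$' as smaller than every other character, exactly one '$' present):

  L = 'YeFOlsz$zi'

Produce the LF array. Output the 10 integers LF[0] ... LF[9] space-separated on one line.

Char counts: '$':1, 'F':1, 'O':1, 'Y':1, 'e':1, 'i':1, 'l':1, 's':1, 'z':2
C (first-col start): C('$')=0, C('F')=1, C('O')=2, C('Y')=3, C('e')=4, C('i')=5, C('l')=6, C('s')=7, C('z')=8
L[0]='Y': occ=0, LF[0]=C('Y')+0=3+0=3
L[1]='e': occ=0, LF[1]=C('e')+0=4+0=4
L[2]='F': occ=0, LF[2]=C('F')+0=1+0=1
L[3]='O': occ=0, LF[3]=C('O')+0=2+0=2
L[4]='l': occ=0, LF[4]=C('l')+0=6+0=6
L[5]='s': occ=0, LF[5]=C('s')+0=7+0=7
L[6]='z': occ=0, LF[6]=C('z')+0=8+0=8
L[7]='$': occ=0, LF[7]=C('$')+0=0+0=0
L[8]='z': occ=1, LF[8]=C('z')+1=8+1=9
L[9]='i': occ=0, LF[9]=C('i')+0=5+0=5

Answer: 3 4 1 2 6 7 8 0 9 5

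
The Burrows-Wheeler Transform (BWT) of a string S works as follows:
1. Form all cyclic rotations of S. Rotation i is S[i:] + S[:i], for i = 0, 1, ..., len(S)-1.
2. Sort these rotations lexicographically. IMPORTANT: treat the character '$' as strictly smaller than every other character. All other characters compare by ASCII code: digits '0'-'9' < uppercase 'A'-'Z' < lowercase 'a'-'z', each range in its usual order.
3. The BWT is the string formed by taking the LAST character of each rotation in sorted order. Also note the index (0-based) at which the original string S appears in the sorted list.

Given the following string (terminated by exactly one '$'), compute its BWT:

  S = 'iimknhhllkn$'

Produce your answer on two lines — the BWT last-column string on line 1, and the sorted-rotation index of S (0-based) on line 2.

All 12 rotations (rotation i = S[i:]+S[:i]):
  rot[0] = iimknhhllkn$
  rot[1] = imknhhllkn$i
  rot[2] = mknhhllkn$ii
  rot[3] = knhhllkn$iim
  rot[4] = nhhllkn$iimk
  rot[5] = hhllkn$iimkn
  rot[6] = hllkn$iimknh
  rot[7] = llkn$iimknhh
  rot[8] = lkn$iimknhhl
  rot[9] = kn$iimknhhll
  rot[10] = n$iimknhhllk
  rot[11] = $iimknhhllkn
Sorted (with $ < everything):
  sorted[0] = $iimknhhllkn  (last char: 'n')
  sorted[1] = hhllkn$iimkn  (last char: 'n')
  sorted[2] = hllkn$iimknh  (last char: 'h')
  sorted[3] = iimknhhllkn$  (last char: '$')
  sorted[4] = imknhhllkn$i  (last char: 'i')
  sorted[5] = kn$iimknhhll  (last char: 'l')
  sorted[6] = knhhllkn$iim  (last char: 'm')
  sorted[7] = lkn$iimknhhl  (last char: 'l')
  sorted[8] = llkn$iimknhh  (last char: 'h')
  sorted[9] = mknhhllkn$ii  (last char: 'i')
  sorted[10] = n$iimknhhllk  (last char: 'k')
  sorted[11] = nhhllkn$iimk  (last char: 'k')
Last column: nnh$ilmlhikk
Original string S is at sorted index 3

Answer: nnh$ilmlhikk
3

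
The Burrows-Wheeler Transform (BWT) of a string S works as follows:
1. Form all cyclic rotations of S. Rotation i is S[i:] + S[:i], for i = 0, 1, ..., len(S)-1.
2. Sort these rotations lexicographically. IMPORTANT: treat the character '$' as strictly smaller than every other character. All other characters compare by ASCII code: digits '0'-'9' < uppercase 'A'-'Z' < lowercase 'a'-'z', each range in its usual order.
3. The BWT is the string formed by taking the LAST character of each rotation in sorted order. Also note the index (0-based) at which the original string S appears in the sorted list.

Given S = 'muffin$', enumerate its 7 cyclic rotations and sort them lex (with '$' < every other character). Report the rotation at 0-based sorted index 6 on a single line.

Answer: uffin$m

Derivation:
All 7 rotations (rotation i = S[i:]+S[:i]):
  rot[0] = muffin$
  rot[1] = uffin$m
  rot[2] = ffin$mu
  rot[3] = fin$muf
  rot[4] = in$muff
  rot[5] = n$muffi
  rot[6] = $muffin
Sorted (with $ < everything):
  sorted[0] = $muffin
  sorted[1] = ffin$mu
  sorted[2] = fin$muf
  sorted[3] = in$muff
  sorted[4] = muffin$
  sorted[5] = n$muffi
  sorted[6] = uffin$m
sorted[6] = uffin$m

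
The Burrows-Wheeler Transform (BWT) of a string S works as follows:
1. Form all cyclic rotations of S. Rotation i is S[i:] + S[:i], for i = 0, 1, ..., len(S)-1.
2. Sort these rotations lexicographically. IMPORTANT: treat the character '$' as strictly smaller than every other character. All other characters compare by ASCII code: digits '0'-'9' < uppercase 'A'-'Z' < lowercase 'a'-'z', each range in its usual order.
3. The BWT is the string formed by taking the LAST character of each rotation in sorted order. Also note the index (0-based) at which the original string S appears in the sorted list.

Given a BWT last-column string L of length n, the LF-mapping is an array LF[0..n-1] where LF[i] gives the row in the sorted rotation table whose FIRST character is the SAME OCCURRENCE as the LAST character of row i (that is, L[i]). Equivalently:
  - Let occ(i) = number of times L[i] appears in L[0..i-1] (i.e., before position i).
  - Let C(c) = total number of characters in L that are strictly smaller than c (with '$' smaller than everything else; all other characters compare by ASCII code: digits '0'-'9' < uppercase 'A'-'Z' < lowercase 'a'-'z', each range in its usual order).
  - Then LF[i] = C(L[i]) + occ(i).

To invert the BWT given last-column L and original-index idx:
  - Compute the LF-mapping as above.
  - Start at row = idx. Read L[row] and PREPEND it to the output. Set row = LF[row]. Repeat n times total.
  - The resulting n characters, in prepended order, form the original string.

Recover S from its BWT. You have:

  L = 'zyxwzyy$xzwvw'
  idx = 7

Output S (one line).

LF mapping: 10 7 5 2 11 8 9 0 6 12 3 1 4
Walk LF starting at row 7, prepending L[row]:
  step 1: row=7, L[7]='$', prepend. Next row=LF[7]=0
  step 2: row=0, L[0]='z', prepend. Next row=LF[0]=10
  step 3: row=10, L[10]='w', prepend. Next row=LF[10]=3
  step 4: row=3, L[3]='w', prepend. Next row=LF[3]=2
  step 5: row=2, L[2]='x', prepend. Next row=LF[2]=5
  step 6: row=5, L[5]='y', prepend. Next row=LF[5]=8
  step 7: row=8, L[8]='x', prepend. Next row=LF[8]=6
  step 8: row=6, L[6]='y', prepend. Next row=LF[6]=9
  step 9: row=9, L[9]='z', prepend. Next row=LF[9]=12
  step 10: row=12, L[12]='w', prepend. Next row=LF[12]=4
  step 11: row=4, L[4]='z', prepend. Next row=LF[4]=11
  step 12: row=11, L[11]='v', prepend. Next row=LF[11]=1
  step 13: row=1, L[1]='y', prepend. Next row=LF[1]=7
Reversed output: yvzwzyxyxwwz$

Answer: yvzwzyxyxwwz$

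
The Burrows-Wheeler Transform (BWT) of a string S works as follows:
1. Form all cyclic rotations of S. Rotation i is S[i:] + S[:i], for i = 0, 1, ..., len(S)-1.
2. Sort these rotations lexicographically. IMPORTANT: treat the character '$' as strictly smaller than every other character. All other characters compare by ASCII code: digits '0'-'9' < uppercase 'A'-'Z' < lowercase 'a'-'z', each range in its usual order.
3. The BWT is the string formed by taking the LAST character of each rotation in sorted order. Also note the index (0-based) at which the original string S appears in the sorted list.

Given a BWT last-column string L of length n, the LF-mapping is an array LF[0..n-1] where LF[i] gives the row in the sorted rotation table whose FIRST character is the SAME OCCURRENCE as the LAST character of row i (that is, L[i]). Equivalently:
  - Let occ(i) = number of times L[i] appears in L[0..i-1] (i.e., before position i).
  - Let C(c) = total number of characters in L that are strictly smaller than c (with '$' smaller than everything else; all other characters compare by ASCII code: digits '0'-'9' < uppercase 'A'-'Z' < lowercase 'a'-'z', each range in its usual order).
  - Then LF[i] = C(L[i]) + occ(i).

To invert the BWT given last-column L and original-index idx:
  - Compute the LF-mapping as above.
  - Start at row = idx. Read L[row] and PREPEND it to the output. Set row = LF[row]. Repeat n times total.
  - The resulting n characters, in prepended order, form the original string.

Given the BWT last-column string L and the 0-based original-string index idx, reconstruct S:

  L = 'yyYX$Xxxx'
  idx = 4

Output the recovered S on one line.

Answer: xxyXYXxy$

Derivation:
LF mapping: 7 8 3 1 0 2 4 5 6
Walk LF starting at row 4, prepending L[row]:
  step 1: row=4, L[4]='$', prepend. Next row=LF[4]=0
  step 2: row=0, L[0]='y', prepend. Next row=LF[0]=7
  step 3: row=7, L[7]='x', prepend. Next row=LF[7]=5
  step 4: row=5, L[5]='X', prepend. Next row=LF[5]=2
  step 5: row=2, L[2]='Y', prepend. Next row=LF[2]=3
  step 6: row=3, L[3]='X', prepend. Next row=LF[3]=1
  step 7: row=1, L[1]='y', prepend. Next row=LF[1]=8
  step 8: row=8, L[8]='x', prepend. Next row=LF[8]=6
  step 9: row=6, L[6]='x', prepend. Next row=LF[6]=4
Reversed output: xxyXYXxy$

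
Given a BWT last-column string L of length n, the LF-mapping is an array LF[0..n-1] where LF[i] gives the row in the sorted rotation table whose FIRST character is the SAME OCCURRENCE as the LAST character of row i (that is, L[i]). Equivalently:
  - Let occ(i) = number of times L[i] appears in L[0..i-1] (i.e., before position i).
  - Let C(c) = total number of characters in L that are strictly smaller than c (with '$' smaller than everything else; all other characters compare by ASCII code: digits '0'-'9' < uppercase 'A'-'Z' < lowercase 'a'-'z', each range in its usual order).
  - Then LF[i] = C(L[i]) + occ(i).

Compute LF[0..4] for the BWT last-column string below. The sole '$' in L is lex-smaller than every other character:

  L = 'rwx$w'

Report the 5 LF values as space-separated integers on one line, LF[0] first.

Char counts: '$':1, 'r':1, 'w':2, 'x':1
C (first-col start): C('$')=0, C('r')=1, C('w')=2, C('x')=4
L[0]='r': occ=0, LF[0]=C('r')+0=1+0=1
L[1]='w': occ=0, LF[1]=C('w')+0=2+0=2
L[2]='x': occ=0, LF[2]=C('x')+0=4+0=4
L[3]='$': occ=0, LF[3]=C('$')+0=0+0=0
L[4]='w': occ=1, LF[4]=C('w')+1=2+1=3

Answer: 1 2 4 0 3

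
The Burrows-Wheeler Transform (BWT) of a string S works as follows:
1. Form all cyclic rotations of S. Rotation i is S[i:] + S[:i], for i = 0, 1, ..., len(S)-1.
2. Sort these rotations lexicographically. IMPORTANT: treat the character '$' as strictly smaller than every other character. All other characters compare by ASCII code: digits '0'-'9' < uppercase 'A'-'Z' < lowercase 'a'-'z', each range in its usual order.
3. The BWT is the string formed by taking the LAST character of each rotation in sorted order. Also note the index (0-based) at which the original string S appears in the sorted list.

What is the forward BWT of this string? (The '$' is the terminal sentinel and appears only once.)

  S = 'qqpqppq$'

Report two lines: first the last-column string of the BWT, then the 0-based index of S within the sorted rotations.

All 8 rotations (rotation i = S[i:]+S[:i]):
  rot[0] = qqpqppq$
  rot[1] = qpqppq$q
  rot[2] = pqppq$qq
  rot[3] = qppq$qqp
  rot[4] = ppq$qqpq
  rot[5] = pq$qqpqp
  rot[6] = q$qqpqpp
  rot[7] = $qqpqppq
Sorted (with $ < everything):
  sorted[0] = $qqpqppq  (last char: 'q')
  sorted[1] = ppq$qqpq  (last char: 'q')
  sorted[2] = pq$qqpqp  (last char: 'p')
  sorted[3] = pqppq$qq  (last char: 'q')
  sorted[4] = q$qqpqpp  (last char: 'p')
  sorted[5] = qppq$qqp  (last char: 'p')
  sorted[6] = qpqppq$q  (last char: 'q')
  sorted[7] = qqpqppq$  (last char: '$')
Last column: qqpqppq$
Original string S is at sorted index 7

Answer: qqpqppq$
7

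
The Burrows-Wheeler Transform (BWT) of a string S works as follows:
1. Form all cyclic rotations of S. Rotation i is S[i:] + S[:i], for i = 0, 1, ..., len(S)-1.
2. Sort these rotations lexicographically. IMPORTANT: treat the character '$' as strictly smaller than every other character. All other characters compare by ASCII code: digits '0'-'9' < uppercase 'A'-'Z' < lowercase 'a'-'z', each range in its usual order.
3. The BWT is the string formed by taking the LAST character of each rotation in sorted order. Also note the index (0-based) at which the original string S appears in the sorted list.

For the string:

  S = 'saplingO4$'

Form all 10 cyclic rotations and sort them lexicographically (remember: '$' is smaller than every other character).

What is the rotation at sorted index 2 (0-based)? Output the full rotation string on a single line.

Answer: O4$sapling

Derivation:
All 10 rotations (rotation i = S[i:]+S[:i]):
  rot[0] = saplingO4$
  rot[1] = aplingO4$s
  rot[2] = plingO4$sa
  rot[3] = lingO4$sap
  rot[4] = ingO4$sapl
  rot[5] = ngO4$sapli
  rot[6] = gO4$saplin
  rot[7] = O4$sapling
  rot[8] = 4$saplingO
  rot[9] = $saplingO4
Sorted (with $ < everything):
  sorted[0] = $saplingO4
  sorted[1] = 4$saplingO
  sorted[2] = O4$sapling
  sorted[3] = aplingO4$s
  sorted[4] = gO4$saplin
  sorted[5] = ingO4$sapl
  sorted[6] = lingO4$sap
  sorted[7] = ngO4$sapli
  sorted[8] = plingO4$sa
  sorted[9] = saplingO4$
sorted[2] = O4$sapling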